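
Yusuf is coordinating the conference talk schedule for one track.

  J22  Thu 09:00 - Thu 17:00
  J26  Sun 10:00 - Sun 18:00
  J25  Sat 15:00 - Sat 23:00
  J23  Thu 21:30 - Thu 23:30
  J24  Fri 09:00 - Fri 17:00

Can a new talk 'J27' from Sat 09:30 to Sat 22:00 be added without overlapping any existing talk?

No — it overlaps J25

J22: ends Thu 17:00 at or before J27 starts Sat 09:30 → clear.
J23: ends Thu 23:30 at or before J27 starts Sat 09:30 → clear.
J24: ends Fri 17:00 at or before J27 starts Sat 09:30 → clear.
J25: starts Sat 15:00 before J27 ends Sat 22:00, and ends Sat 23:00 after J27 starts Sat 09:30 → overlap.
J26: starts Sun 10:00 at or after J27 ends Sat 22:00 → clear.
J27 overlaps J25.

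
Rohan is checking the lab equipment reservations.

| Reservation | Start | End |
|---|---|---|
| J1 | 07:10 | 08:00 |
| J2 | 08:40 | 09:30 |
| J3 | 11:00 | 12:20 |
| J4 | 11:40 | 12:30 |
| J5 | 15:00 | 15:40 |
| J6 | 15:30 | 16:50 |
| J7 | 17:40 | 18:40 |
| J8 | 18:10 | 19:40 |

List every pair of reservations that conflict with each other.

J3 & J4, J5 & J6, J7 & J8

Two intervals overlap when each starts before the other ends.
Sorted by start: J1, J2, J3, J4, J5, J6, J7, J8.
J2 starts after J1 ends, so J1 has no further overlaps.
J3 starts after J2 ends, so J2 has no further overlaps.
J4 starts before J3 ends → J3 and J4 overlap.
J5 starts after J3 ends, so J3 has no further overlaps.
J5 starts after J4 ends, so J4 has no further overlaps.
J6 starts before J5 ends → J5 and J6 overlap.
J7 starts after J5 ends, so J5 has no further overlaps.
J7 starts after J6 ends, so J6 has no further overlaps.
J8 starts before J7 ends → J7 and J8 overlap.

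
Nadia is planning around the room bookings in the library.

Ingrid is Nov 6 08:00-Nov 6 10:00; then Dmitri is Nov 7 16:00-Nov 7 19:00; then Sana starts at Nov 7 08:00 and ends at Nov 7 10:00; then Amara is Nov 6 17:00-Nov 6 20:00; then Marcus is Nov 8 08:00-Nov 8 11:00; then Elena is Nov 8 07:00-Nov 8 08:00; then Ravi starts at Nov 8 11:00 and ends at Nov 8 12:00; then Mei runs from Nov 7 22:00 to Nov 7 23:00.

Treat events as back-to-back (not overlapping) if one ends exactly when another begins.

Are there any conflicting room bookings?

Sorted by start: Ingrid, Amara, Sana, Dmitri, Mei, Elena, Marcus, Ravi.
Amara starts after Ingrid ends, so Ingrid has no further overlaps.
Sana starts after Amara ends, so Amara has no further overlaps.
Dmitri starts after Sana ends, so Sana has no further overlaps.
Mei starts after Dmitri ends, so Dmitri has no further overlaps.
Elena starts after Mei ends, so Mei has no further overlaps.
Marcus starts exactly when Elena ends (back-to-back, no overlap), so Elena has no further overlaps.
Ravi starts exactly when Marcus ends (back-to-back, no overlap).
Every pair is clear; the schedule has no overlaps.

No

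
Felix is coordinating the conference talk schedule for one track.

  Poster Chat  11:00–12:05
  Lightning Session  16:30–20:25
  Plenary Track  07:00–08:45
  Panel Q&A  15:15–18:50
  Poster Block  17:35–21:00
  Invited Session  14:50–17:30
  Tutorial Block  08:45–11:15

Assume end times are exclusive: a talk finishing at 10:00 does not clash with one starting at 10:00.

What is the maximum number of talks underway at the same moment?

Sort all start/end points and keep a running count:
07:00 start Plenary Track → 1
08:45 end Plenary Track → 0
08:45 start Tutorial Block → 1
11:00 start Poster Chat → 2
11:15 end Tutorial Block → 1
12:05 end Poster Chat → 0
14:50 start Invited Session → 1
15:15 start Panel Q&A → 2
16:30 start Lightning Session → 3
17:30 end Invited Session → 2
17:35 start Poster Block → 3
18:50 end Panel Q&A → 2
20:25 end Lightning Session → 1
21:00 end Poster Block → 0
Peak is 3, at 16:30 (Invited Session, Lightning Session, Panel Q&A).

3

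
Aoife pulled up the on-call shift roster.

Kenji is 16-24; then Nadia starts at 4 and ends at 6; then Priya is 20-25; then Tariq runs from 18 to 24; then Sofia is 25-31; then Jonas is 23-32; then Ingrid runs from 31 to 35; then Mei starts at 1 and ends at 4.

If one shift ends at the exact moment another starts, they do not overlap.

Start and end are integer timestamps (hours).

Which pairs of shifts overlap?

Sorted by start: Mei, Nadia, Kenji, Tariq, Priya, Jonas, Sofia, Ingrid.
Nadia starts exactly when Mei ends (back-to-back, no overlap); Mei is clear from here.
Kenji starts after Nadia ends; Nadia is clear from here.
Tariq starts before Kenji ends → Kenji and Tariq overlap.
Priya starts before Kenji ends → Kenji and Priya overlap.
Jonas starts before Kenji ends → Kenji and Jonas overlap.
Sofia starts after Kenji ends; Kenji is clear from here.
Priya starts before Tariq ends → Tariq and Priya overlap.
Jonas starts before Tariq ends → Tariq and Jonas overlap.
Sofia starts after Tariq ends; Tariq is clear from here.
Jonas starts before Priya ends → Priya and Jonas overlap.
Sofia starts exactly when Priya ends (back-to-back, no overlap); Priya is clear from here.
Sofia starts before Jonas ends → Jonas and Sofia overlap.
Ingrid starts before Jonas ends → Jonas and Ingrid overlap.
Ingrid starts exactly when Sofia ends (back-to-back, no overlap).

Ingrid & Jonas, Jonas & Kenji, Jonas & Priya, Jonas & Sofia, Jonas & Tariq, Kenji & Priya, Kenji & Tariq, Priya & Tariq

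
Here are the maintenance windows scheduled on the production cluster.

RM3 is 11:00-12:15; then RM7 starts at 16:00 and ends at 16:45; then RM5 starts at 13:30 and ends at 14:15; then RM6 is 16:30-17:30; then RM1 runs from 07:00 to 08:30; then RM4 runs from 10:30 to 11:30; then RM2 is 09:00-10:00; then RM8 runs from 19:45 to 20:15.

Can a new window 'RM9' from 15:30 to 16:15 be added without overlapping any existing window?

RM1: ends 08:30 at or before RM9 starts 15:30 → clear.
RM2: ends 10:00 at or before RM9 starts 15:30 → clear.
RM4: ends 11:30 at or before RM9 starts 15:30 → clear.
RM3: ends 12:15 at or before RM9 starts 15:30 → clear.
RM5: ends 14:15 at or before RM9 starts 15:30 → clear.
RM7: starts 16:00 before RM9 ends 16:15, and ends 16:45 after RM9 starts 15:30 → overlap.
RM6: starts 16:30 at or after RM9 ends 16:15 → clear.
RM8: starts 19:45 at or after RM9 ends 16:15 → clear.
RM9 overlaps RM7.

No — it overlaps RM7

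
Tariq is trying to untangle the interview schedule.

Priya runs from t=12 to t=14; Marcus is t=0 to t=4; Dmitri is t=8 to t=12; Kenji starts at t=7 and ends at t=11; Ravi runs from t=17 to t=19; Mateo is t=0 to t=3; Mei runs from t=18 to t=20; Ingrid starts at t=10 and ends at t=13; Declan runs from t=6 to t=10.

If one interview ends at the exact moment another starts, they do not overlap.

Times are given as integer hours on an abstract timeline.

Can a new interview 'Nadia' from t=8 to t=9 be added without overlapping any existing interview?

No — it overlaps Declan, Dmitri, Kenji

Marcus: ends t=4 at or before Nadia starts t=8 → clear.
Mateo: ends t=3 at or before Nadia starts t=8 → clear.
Declan: starts t=6 before Nadia ends t=9, and ends t=10 after Nadia starts t=8 → overlap.
Kenji: starts t=7 before Nadia ends t=9, and ends t=11 after Nadia starts t=8 → overlap.
Dmitri: starts t=8 before Nadia ends t=9, and ends t=12 after Nadia starts t=8 → overlap.
Ingrid: starts t=10 at or after Nadia ends t=9 → clear.
Priya: starts t=12 at or after Nadia ends t=9 → clear.
Ravi: starts t=17 at or after Nadia ends t=9 → clear.
Mei: starts t=18 at or after Nadia ends t=9 → clear.
Nadia overlaps Kenji, Dmitri, Declan.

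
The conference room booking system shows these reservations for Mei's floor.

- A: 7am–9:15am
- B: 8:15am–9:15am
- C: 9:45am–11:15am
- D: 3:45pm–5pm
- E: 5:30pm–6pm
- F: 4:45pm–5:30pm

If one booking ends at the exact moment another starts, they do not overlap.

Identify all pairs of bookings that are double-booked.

A & B, D & F

Two intervals overlap when each starts before the other ends.
Sorted by start: A, B, C, D, F, E.
B starts before A ends → A and B overlap.
C starts after A ends, so A has no further overlaps.
C starts after B ends, so B has no further overlaps.
D starts after C ends, so C has no further overlaps.
F starts before D ends → D and F overlap.
E starts after D ends.
E starts exactly when F ends (back-to-back, no overlap).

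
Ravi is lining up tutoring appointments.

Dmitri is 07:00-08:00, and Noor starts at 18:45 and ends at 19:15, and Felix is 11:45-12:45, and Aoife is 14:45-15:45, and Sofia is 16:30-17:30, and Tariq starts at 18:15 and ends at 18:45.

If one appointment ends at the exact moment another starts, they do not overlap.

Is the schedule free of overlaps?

Sorted by start: Dmitri, Felix, Aoife, Sofia, Tariq, Noor.
Felix starts after Dmitri ends — done with Dmitri.
Aoife starts after Felix ends — done with Felix.
Sofia starts after Aoife ends — done with Aoife.
Tariq starts after Sofia ends — done with Sofia.
Noor starts exactly when Tariq ends (back-to-back, no overlap).
Every pair is clear; the schedule has no overlaps.

Yes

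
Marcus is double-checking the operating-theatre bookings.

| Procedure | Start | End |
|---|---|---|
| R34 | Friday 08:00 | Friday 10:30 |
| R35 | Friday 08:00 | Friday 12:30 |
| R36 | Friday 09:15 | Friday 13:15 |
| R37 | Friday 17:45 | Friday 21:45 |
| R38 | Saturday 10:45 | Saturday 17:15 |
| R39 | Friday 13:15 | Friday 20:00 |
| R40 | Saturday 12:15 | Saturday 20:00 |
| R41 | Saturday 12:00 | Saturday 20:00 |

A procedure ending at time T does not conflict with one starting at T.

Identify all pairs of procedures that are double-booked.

R34 & R35, R34 & R36, R35 & R36, R37 & R39, R38 & R40, R38 & R41, R40 & R41

Check each pair: they overlap iff neither finishes before the other starts.
Sorted by start: R34, R35, R36, R39, R37, R38, R41, R40.
R35 starts before R34 ends → R34 and R35 overlap.
R36 starts before R34 ends → R34 and R36 overlap.
R39 starts after R34 ends; R34 is clear from here.
R36 starts before R35 ends → R35 and R36 overlap.
R39 starts after R35 ends; R35 is clear from here.
R39 starts exactly when R36 ends (back-to-back, no overlap); R36 is clear from here.
R37 starts before R39 ends → R39 and R37 overlap.
R38 starts after R39 ends; R39 is clear from here.
R38 starts after R37 ends; R37 is clear from here.
R41 starts before R38 ends → R38 and R41 overlap.
R40 starts before R38 ends → R38 and R40 overlap.
R40 starts before R41 ends → R41 and R40 overlap.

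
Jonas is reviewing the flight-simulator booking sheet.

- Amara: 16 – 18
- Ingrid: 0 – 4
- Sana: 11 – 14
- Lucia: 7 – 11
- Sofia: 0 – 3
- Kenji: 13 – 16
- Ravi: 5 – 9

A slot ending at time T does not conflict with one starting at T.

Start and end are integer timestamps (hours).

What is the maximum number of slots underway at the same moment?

2

Sweep the timeline, counting +1 at each start and −1 at each end (ends before starts at a tie):
0 start Ingrid → 1
0 start Sofia → 2
3 end Sofia → 1
4 end Ingrid → 0
5 start Ravi → 1
7 start Lucia → 2
9 end Ravi → 1
11 end Lucia → 0
11 start Sana → 1
13 start Kenji → 2
14 end Sana → 1
16 end Kenji → 0
16 start Amara → 1
18 end Amara → 0
Peak is 2, at 0 (Ingrid, Sofia).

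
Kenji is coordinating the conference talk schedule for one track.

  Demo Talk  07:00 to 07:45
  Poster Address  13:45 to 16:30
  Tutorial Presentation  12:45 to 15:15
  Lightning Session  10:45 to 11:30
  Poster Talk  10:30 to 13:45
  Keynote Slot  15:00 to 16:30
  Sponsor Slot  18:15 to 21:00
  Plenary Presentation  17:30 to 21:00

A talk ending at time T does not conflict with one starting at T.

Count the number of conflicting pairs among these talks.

6

Sorted by start: Demo Talk, Poster Talk, Lightning Session, Tutorial Presentation, Poster Address, Keynote Slot, Plenary Presentation, Sponsor Slot.
Poster Talk starts after Demo Talk ends, so nothing later overlaps Demo Talk either.
Lightning Session starts before Poster Talk ends → Poster Talk and Lightning Session overlap.
Tutorial Presentation starts before Poster Talk ends → Poster Talk and Tutorial Presentation overlap.
Poster Address starts exactly when Poster Talk ends (back-to-back, no overlap), so nothing later overlaps Poster Talk either.
Tutorial Presentation starts after Lightning Session ends, so nothing later overlaps Lightning Session either.
Poster Address starts before Tutorial Presentation ends → Tutorial Presentation and Poster Address overlap.
Keynote Slot starts before Tutorial Presentation ends → Tutorial Presentation and Keynote Slot overlap.
Plenary Presentation starts after Tutorial Presentation ends, so nothing later overlaps Tutorial Presentation either.
Keynote Slot starts before Poster Address ends → Poster Address and Keynote Slot overlap.
Plenary Presentation starts after Poster Address ends, so nothing later overlaps Poster Address either.
Plenary Presentation starts after Keynote Slot ends, so nothing later overlaps Keynote Slot either.
Sponsor Slot starts before Plenary Presentation ends → Plenary Presentation and Sponsor Slot overlap.
Overlapping pairs: Keynote Slot & Poster Address, Keynote Slot & Tutorial Presentation, Lightning Session & Poster Talk, Plenary Presentation & Sponsor Slot, Poster Address & Tutorial Presentation, Poster Talk & Tutorial Presentation — 6 in total.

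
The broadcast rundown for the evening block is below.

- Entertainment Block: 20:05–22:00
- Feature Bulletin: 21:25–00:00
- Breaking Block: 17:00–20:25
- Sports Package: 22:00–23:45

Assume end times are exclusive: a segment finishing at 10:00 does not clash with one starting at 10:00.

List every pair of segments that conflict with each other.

Breaking Block & Entertainment Block, Entertainment Block & Feature Bulletin, Feature Bulletin & Sports Package

Sorted by start: Breaking Block, Entertainment Block, Feature Bulletin, Sports Package.
Entertainment Block starts before Breaking Block ends → Breaking Block and Entertainment Block overlap.
Feature Bulletin starts after Breaking Block ends, so nothing later overlaps Breaking Block either.
Feature Bulletin starts before Entertainment Block ends → Entertainment Block and Feature Bulletin overlap.
Sports Package starts exactly when Entertainment Block ends (back-to-back, no overlap).
Sports Package starts before Feature Bulletin ends → Feature Bulletin and Sports Package overlap.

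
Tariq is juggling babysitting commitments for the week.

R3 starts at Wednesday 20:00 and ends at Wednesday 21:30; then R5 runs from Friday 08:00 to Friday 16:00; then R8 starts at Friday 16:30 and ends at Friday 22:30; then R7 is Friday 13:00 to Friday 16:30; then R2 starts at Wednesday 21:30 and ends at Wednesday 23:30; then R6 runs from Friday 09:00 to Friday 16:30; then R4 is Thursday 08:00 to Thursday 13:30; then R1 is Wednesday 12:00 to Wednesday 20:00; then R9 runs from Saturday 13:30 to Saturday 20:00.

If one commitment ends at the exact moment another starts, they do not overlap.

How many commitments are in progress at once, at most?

3

Sort all start/end points and keep a running count:
Wednesday 12:00 start R1 → 1
Wednesday 20:00 end R1 → 0
Wednesday 20:00 start R3 → 1
Wednesday 21:30 end R3 → 0
Wednesday 21:30 start R2 → 1
Wednesday 23:30 end R2 → 0
Thursday 08:00 start R4 → 1
Thursday 13:30 end R4 → 0
Friday 08:00 start R5 → 1
Friday 09:00 start R6 → 2
Friday 13:00 start R7 → 3
Friday 16:00 end R5 → 2
Friday 16:30 end R6 → 1
Friday 16:30 end R7 → 0
Friday 16:30 start R8 → 1
Friday 22:30 end R8 → 0
Saturday 13:30 start R9 → 1
Saturday 20:00 end R9 → 0
Peak is 3, at Friday 13:00 (R5, R6, R7).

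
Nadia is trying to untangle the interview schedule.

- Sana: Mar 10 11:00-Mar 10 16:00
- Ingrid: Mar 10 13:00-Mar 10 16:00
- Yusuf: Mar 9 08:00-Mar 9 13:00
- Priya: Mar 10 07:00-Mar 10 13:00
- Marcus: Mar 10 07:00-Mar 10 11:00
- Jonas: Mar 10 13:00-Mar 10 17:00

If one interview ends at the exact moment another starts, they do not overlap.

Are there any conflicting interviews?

Yes

Two intervals overlap when each starts before the other ends.
Sorted by start: Yusuf, Marcus, Priya, Sana, Jonas, Ingrid.
Marcus starts after Yusuf ends, so nothing later overlaps Yusuf either.
Priya starts before Marcus ends → Marcus and Priya overlap.
That's a conflict, so the schedule is not conflict-free.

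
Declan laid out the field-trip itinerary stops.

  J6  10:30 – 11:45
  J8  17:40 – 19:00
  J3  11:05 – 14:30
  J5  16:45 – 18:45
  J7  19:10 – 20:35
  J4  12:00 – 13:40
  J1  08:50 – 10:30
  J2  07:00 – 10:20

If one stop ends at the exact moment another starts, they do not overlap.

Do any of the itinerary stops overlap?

Sorted by start: J2, J1, J6, J3, J4, J5, J8, J7.
J1 starts before J2 ends → J2 and J1 overlap.
That's a conflict, so the schedule is not conflict-free.

Yes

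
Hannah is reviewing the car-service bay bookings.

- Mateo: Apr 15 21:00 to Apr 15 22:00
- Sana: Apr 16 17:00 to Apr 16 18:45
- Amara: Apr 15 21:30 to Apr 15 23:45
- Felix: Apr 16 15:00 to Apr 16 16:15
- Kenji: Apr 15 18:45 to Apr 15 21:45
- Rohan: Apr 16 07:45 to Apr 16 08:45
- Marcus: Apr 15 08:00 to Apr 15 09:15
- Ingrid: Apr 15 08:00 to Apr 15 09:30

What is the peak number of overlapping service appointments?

3

Sweep the timeline, counting +1 at each start and −1 at each end (ends before starts at a tie):
Apr 15 08:00 start Ingrid → 1
Apr 15 08:00 start Marcus → 2
Apr 15 09:15 end Marcus → 1
Apr 15 09:30 end Ingrid → 0
Apr 15 18:45 start Kenji → 1
Apr 15 21:00 start Mateo → 2
Apr 15 21:30 start Amara → 3
Apr 15 21:45 end Kenji → 2
Apr 15 22:00 end Mateo → 1
Apr 15 23:45 end Amara → 0
Apr 16 07:45 start Rohan → 1
Apr 16 08:45 end Rohan → 0
Apr 16 15:00 start Felix → 1
Apr 16 16:15 end Felix → 0
Apr 16 17:00 start Sana → 1
Apr 16 18:45 end Sana → 0
Peak is 3, at Apr 15 21:30 (Amara, Kenji, Mateo).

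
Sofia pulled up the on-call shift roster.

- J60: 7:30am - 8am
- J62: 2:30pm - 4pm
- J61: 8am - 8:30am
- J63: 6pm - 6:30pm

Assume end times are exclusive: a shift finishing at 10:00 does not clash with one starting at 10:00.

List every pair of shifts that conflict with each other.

no conflicts

Check each pair: they overlap iff neither finishes before the other starts.
Sorted by start: J60, J61, J62, J63.
J61 starts exactly when J60 ends (back-to-back, no overlap), so J60 has no further overlaps.
J62 starts after J61 ends, so J61 has no further overlaps.
J63 starts after J62 ends.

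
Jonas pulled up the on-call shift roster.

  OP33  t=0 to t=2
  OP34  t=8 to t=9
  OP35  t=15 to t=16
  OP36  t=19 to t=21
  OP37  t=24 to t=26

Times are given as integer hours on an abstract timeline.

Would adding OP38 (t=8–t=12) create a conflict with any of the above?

OP33: ends t=2 at or before OP38 starts t=8 → clear.
OP34: starts t=8 before OP38 ends t=12, and ends t=9 after OP38 starts t=8 → overlap.
OP35: starts t=15 at or after OP38 ends t=12 → clear.
OP36: starts t=19 at or after OP38 ends t=12 → clear.
OP37: starts t=24 at or after OP38 ends t=12 → clear.
OP38 overlaps OP34.

Yes — it overlaps OP34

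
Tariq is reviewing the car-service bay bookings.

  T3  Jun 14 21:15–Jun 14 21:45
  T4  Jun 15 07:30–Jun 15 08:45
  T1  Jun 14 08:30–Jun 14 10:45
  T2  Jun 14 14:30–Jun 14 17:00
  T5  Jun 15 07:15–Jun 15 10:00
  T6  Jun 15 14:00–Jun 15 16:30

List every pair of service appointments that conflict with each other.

T4 & T5

Sorted by start: T1, T2, T3, T5, T4, T6.
T2 starts after T1 ends, so nothing later overlaps T1 either.
T3 starts after T2 ends, so nothing later overlaps T2 either.
T5 starts after T3 ends, so nothing later overlaps T3 either.
T4 starts before T5 ends → T5 and T4 overlap.
T6 starts after T5 ends.
T6 starts after T4 ends.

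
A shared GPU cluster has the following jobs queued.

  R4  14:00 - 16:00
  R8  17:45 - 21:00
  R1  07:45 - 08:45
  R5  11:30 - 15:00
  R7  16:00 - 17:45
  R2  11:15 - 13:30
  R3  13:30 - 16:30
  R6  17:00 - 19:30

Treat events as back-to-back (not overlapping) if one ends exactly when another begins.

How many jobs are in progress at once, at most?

Sort all start/end points and keep a running count:
07:45 start R1 → 1
08:45 end R1 → 0
11:15 start R2 → 1
11:30 start R5 → 2
13:30 end R2 → 1
13:30 start R3 → 2
14:00 start R4 → 3
15:00 end R5 → 2
16:00 end R4 → 1
16:00 start R7 → 2
16:30 end R3 → 1
17:00 start R6 → 2
17:45 end R7 → 1
17:45 start R8 → 2
19:30 end R6 → 1
21:00 end R8 → 0
Peak is 3, at 14:00 (R3, R4, R5).

3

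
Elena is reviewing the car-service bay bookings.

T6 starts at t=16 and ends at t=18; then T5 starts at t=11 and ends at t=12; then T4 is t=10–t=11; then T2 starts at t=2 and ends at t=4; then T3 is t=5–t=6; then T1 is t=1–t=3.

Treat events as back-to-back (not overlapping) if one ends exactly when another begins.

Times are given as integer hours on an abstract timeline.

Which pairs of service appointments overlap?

T1 & T2

Sorted by start: T1, T2, T3, T4, T5, T6.
T2 starts before T1 ends → T1 and T2 overlap.
T3 starts after T1 ends; T1 is clear from here.
T3 starts after T2 ends; T2 is clear from here.
T4 starts after T3 ends; T3 is clear from here.
T5 starts exactly when T4 ends (back-to-back, no overlap); T4 is clear from here.
T6 starts after T5 ends.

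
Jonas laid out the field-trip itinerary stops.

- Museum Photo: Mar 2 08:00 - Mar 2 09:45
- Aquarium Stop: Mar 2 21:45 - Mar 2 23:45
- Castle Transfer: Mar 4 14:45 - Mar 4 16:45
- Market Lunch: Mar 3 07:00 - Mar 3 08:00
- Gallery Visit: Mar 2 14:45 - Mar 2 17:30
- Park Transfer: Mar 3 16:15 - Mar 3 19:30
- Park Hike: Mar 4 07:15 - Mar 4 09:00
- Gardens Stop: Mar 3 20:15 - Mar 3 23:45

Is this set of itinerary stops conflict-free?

Sorted by start: Museum Photo, Gallery Visit, Aquarium Stop, Market Lunch, Park Transfer, Gardens Stop, Park Hike, Castle Transfer.
Gallery Visit starts after Museum Photo ends, so Museum Photo has no further overlaps.
Aquarium Stop starts after Gallery Visit ends, so Gallery Visit has no further overlaps.
Market Lunch starts after Aquarium Stop ends, so Aquarium Stop has no further overlaps.
Park Transfer starts after Market Lunch ends, so Market Lunch has no further overlaps.
Gardens Stop starts after Park Transfer ends, so Park Transfer has no further overlaps.
Park Hike starts after Gardens Stop ends, so Gardens Stop has no further overlaps.
Castle Transfer starts after Park Hike ends.
Every pair is clear; the schedule has no overlaps.

Yes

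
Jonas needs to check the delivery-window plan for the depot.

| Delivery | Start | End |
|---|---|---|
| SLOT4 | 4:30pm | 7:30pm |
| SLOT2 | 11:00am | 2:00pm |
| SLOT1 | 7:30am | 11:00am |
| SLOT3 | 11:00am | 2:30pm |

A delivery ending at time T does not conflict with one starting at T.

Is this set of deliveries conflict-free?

Sorted by start: SLOT1, SLOT2, SLOT3, SLOT4.
SLOT2 starts exactly when SLOT1 ends (back-to-back, no overlap); SLOT1 is clear from here.
SLOT3 starts before SLOT2 ends → SLOT2 and SLOT3 overlap.
That's a conflict, so the schedule is not conflict-free.

No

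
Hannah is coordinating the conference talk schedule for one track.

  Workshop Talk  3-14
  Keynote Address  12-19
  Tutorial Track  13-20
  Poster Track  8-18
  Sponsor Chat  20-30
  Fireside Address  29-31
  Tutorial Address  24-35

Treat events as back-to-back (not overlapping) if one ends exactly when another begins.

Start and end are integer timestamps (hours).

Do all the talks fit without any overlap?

Two intervals overlap when each starts before the other ends.
Sorted by start: Workshop Talk, Poster Track, Keynote Address, Tutorial Track, Sponsor Chat, Tutorial Address, Fireside Address.
Poster Track starts before Workshop Talk ends → Workshop Talk and Poster Track overlap.
That's a conflict, so the schedule is not conflict-free.

No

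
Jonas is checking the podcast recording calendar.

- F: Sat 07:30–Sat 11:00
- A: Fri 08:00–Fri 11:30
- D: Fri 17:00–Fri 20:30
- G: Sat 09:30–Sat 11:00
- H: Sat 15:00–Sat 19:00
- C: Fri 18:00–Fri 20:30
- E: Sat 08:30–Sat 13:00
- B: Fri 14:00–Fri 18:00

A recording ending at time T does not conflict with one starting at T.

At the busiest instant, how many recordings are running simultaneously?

3

Sort all start/end points and keep a running count:
Fri 08:00 start A → 1
Fri 11:30 end A → 0
Fri 14:00 start B → 1
Fri 17:00 start D → 2
Fri 18:00 end B → 1
Fri 18:00 start C → 2
Fri 20:30 end C → 1
Fri 20:30 end D → 0
Sat 07:30 start F → 1
Sat 08:30 start E → 2
Sat 09:30 start G → 3
Sat 11:00 end F → 2
Sat 11:00 end G → 1
Sat 13:00 end E → 0
Sat 15:00 start H → 1
Sat 19:00 end H → 0
Peak is 3, at Sat 09:30 (E, F, G).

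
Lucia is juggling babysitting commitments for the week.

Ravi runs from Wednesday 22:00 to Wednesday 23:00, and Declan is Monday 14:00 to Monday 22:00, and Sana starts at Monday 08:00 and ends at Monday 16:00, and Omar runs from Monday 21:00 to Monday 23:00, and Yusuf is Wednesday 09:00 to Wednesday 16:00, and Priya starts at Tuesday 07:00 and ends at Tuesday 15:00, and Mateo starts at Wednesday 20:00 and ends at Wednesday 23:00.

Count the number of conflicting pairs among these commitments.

3

Sorted by start: Sana, Declan, Omar, Priya, Yusuf, Mateo, Ravi.
Declan starts before Sana ends → Sana and Declan overlap.
Omar starts after Sana ends, so nothing later overlaps Sana either.
Omar starts before Declan ends → Declan and Omar overlap.
Priya starts after Declan ends, so nothing later overlaps Declan either.
Priya starts after Omar ends, so nothing later overlaps Omar either.
Yusuf starts after Priya ends, so nothing later overlaps Priya either.
Mateo starts after Yusuf ends, so nothing later overlaps Yusuf either.
Ravi starts before Mateo ends → Mateo and Ravi overlap.
Overlapping pairs: Declan & Omar, Declan & Sana, Mateo & Ravi — 3 in total.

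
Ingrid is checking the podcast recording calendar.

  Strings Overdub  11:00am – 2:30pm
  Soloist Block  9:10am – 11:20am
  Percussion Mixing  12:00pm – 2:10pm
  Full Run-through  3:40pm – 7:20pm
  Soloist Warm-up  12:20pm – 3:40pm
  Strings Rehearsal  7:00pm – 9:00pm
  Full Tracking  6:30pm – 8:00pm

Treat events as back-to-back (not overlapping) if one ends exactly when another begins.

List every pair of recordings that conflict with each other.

Check each pair: they overlap iff neither finishes before the other starts.
Sorted by start: Soloist Block, Strings Overdub, Percussion Mixing, Soloist Warm-up, Full Run-through, Full Tracking, Strings Rehearsal.
Strings Overdub starts before Soloist Block ends → Soloist Block and Strings Overdub overlap.
Percussion Mixing starts after Soloist Block ends, so nothing later overlaps Soloist Block either.
Percussion Mixing starts before Strings Overdub ends → Strings Overdub and Percussion Mixing overlap.
Soloist Warm-up starts before Strings Overdub ends → Strings Overdub and Soloist Warm-up overlap.
Full Run-through starts after Strings Overdub ends, so nothing later overlaps Strings Overdub either.
Soloist Warm-up starts before Percussion Mixing ends → Percussion Mixing and Soloist Warm-up overlap.
Full Run-through starts after Percussion Mixing ends, so nothing later overlaps Percussion Mixing either.
Full Run-through starts exactly when Soloist Warm-up ends (back-to-back, no overlap), so nothing later overlaps Soloist Warm-up either.
Full Tracking starts before Full Run-through ends → Full Run-through and Full Tracking overlap.
Strings Rehearsal starts before Full Run-through ends → Full Run-through and Strings Rehearsal overlap.
Strings Rehearsal starts before Full Tracking ends → Full Tracking and Strings Rehearsal overlap.

Full Run-through & Full Tracking, Full Run-through & Strings Rehearsal, Full Tracking & Strings Rehearsal, Percussion Mixing & Soloist Warm-up, Percussion Mixing & Strings Overdub, Soloist Block & Strings Overdub, Soloist Warm-up & Strings Overdub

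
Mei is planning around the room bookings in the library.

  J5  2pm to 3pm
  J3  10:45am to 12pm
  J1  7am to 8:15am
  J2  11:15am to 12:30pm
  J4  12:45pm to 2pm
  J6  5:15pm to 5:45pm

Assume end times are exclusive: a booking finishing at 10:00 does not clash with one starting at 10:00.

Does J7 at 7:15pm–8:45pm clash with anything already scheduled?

J1: ends 8:15am at or before J7 starts 7:15pm → clear.
J3: ends 12pm at or before J7 starts 7:15pm → clear.
J2: ends 12:30pm at or before J7 starts 7:15pm → clear.
J4: ends 2pm at or before J7 starts 7:15pm → clear.
J5: ends 3pm at or before J7 starts 7:15pm → clear.
J6: ends 5:45pm at or before J7 starts 7:15pm → clear.

No — it doesn't clash with anything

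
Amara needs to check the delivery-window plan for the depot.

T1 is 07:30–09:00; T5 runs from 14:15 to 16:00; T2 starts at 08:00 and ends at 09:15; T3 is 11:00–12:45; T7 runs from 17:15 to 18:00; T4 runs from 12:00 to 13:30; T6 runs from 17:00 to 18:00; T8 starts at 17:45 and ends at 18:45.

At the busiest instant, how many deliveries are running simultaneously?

Walk through starts and ends in time order (an end at T is processed before a start at T):
07:30 start T1 → 1
08:00 start T2 → 2
09:00 end T1 → 1
09:15 end T2 → 0
11:00 start T3 → 1
12:00 start T4 → 2
12:45 end T3 → 1
13:30 end T4 → 0
14:15 start T5 → 1
16:00 end T5 → 0
17:00 start T6 → 1
17:15 start T7 → 2
17:45 start T8 → 3
18:00 end T6 → 2
18:00 end T7 → 1
18:45 end T8 → 0
Peak is 3, at 17:45 (T6, T7, T8).

3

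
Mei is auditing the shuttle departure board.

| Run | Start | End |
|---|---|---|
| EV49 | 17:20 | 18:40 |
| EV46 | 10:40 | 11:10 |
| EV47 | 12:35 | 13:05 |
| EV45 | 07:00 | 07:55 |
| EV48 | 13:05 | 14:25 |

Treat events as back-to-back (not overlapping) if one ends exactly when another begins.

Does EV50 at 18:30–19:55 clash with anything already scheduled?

Yes — it overlaps EV49

EV45: ends 07:55 at or before EV50 starts 18:30 → clear.
EV46: ends 11:10 at or before EV50 starts 18:30 → clear.
EV47: ends 13:05 at or before EV50 starts 18:30 → clear.
EV48: ends 14:25 at or before EV50 starts 18:30 → clear.
EV49: starts 17:20 before EV50 ends 19:55, and ends 18:40 after EV50 starts 18:30 → overlap.
EV50 overlaps EV49.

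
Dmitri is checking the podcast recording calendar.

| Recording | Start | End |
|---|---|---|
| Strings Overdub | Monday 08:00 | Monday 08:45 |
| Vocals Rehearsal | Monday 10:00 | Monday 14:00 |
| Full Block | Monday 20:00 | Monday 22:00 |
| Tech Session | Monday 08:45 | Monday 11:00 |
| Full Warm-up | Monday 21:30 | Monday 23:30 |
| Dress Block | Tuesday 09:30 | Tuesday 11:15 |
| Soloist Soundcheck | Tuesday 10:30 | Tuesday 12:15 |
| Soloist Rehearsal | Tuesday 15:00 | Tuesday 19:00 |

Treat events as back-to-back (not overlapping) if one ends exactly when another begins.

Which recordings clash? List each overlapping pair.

Dress Block & Soloist Soundcheck, Full Block & Full Warm-up, Tech Session & Vocals Rehearsal

Sorted by start: Strings Overdub, Tech Session, Vocals Rehearsal, Full Block, Full Warm-up, Dress Block, Soloist Soundcheck, Soloist Rehearsal.
Tech Session starts exactly when Strings Overdub ends (back-to-back, no overlap), so nothing later overlaps Strings Overdub either.
Vocals Rehearsal starts before Tech Session ends → Tech Session and Vocals Rehearsal overlap.
Full Block starts after Tech Session ends, so nothing later overlaps Tech Session either.
Full Block starts after Vocals Rehearsal ends, so nothing later overlaps Vocals Rehearsal either.
Full Warm-up starts before Full Block ends → Full Block and Full Warm-up overlap.
Dress Block starts after Full Block ends, so nothing later overlaps Full Block either.
Dress Block starts after Full Warm-up ends, so nothing later overlaps Full Warm-up either.
Soloist Soundcheck starts before Dress Block ends → Dress Block and Soloist Soundcheck overlap.
Soloist Rehearsal starts after Dress Block ends.
Soloist Rehearsal starts after Soloist Soundcheck ends.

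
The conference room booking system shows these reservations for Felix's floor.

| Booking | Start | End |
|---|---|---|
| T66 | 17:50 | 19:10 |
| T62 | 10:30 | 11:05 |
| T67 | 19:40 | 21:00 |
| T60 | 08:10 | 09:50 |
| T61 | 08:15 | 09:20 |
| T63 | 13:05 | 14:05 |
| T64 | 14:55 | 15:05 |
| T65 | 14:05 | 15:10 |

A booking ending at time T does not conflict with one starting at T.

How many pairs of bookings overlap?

2

Sorted by start: T60, T61, T62, T63, T65, T64, T66, T67.
T61 starts before T60 ends → T60 and T61 overlap.
T62 starts after T60 ends, so nothing later overlaps T60 either.
T62 starts after T61 ends, so nothing later overlaps T61 either.
T63 starts after T62 ends, so nothing later overlaps T62 either.
T65 starts exactly when T63 ends (back-to-back, no overlap), so nothing later overlaps T63 either.
T64 starts before T65 ends → T65 and T64 overlap.
T66 starts after T65 ends, so nothing later overlaps T65 either.
T66 starts after T64 ends, so nothing later overlaps T64 either.
T67 starts after T66 ends.
Overlapping pairs: T60 & T61, T64 & T65 — 2 in total.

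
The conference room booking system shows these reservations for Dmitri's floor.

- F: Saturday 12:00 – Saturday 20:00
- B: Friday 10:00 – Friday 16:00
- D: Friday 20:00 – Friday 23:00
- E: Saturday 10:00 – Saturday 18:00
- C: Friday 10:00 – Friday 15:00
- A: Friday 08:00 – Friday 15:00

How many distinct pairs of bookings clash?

Check each pair: they overlap iff neither finishes before the other starts.
Sorted by start: A, B, C, D, E, F.
B starts before A ends → A and B overlap.
C starts before A ends → A and C overlap.
D starts after A ends, so A has no further overlaps.
C starts before B ends → B and C overlap.
D starts after B ends, so B has no further overlaps.
D starts after C ends, so C has no further overlaps.
E starts after D ends, so D has no further overlaps.
F starts before E ends → E and F overlap.
Overlapping pairs: A & B, A & C, B & C, E & F — 4 in total.

4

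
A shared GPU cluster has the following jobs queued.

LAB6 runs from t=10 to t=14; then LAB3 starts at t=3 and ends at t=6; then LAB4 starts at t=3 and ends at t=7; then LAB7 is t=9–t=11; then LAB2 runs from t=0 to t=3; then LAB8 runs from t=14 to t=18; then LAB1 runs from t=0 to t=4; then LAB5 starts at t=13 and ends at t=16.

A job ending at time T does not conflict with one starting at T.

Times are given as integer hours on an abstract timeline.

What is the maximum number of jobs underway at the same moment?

Sweep the timeline, counting +1 at each start and −1 at each end (ends before starts at a tie):
t=0 start LAB1 → 1
t=0 start LAB2 → 2
t=3 end LAB2 → 1
t=3 start LAB3 → 2
t=3 start LAB4 → 3
t=4 end LAB1 → 2
t=6 end LAB3 → 1
t=7 end LAB4 → 0
t=9 start LAB7 → 1
t=10 start LAB6 → 2
t=11 end LAB7 → 1
t=13 start LAB5 → 2
t=14 end LAB6 → 1
t=14 start LAB8 → 2
t=16 end LAB5 → 1
t=18 end LAB8 → 0
Peak is 3, at t=3 (LAB1, LAB3, LAB4).

3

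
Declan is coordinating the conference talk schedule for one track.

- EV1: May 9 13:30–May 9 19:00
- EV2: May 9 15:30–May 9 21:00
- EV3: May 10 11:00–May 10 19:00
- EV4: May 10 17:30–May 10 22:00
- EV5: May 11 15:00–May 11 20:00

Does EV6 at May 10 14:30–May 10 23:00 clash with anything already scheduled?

EV1: ends May 9 19:00 at or before EV6 starts May 10 14:30 → clear.
EV2: ends May 9 21:00 at or before EV6 starts May 10 14:30 → clear.
EV3: starts May 10 11:00 before EV6 ends May 10 23:00, and ends May 10 19:00 after EV6 starts May 10 14:30 → overlap.
EV4: starts May 10 17:30 before EV6 ends May 10 23:00, and ends May 10 22:00 after EV6 starts May 10 14:30 → overlap.
EV5: starts May 11 15:00 at or after EV6 ends May 10 23:00 → clear.
EV6 overlaps EV3, EV4.

Yes — it overlaps EV3, EV4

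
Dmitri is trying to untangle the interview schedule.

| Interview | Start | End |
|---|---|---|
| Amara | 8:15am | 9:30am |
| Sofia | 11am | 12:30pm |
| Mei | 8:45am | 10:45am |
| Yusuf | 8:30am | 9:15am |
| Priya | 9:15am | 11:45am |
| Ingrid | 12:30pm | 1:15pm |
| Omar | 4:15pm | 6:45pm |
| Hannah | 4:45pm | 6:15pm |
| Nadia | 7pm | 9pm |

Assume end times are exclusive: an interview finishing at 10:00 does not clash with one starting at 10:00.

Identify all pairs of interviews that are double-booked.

Sorted by start: Amara, Yusuf, Mei, Priya, Sofia, Ingrid, Omar, Hannah, Nadia.
Yusuf starts before Amara ends → Amara and Yusuf overlap.
Mei starts before Amara ends → Amara and Mei overlap.
Priya starts before Amara ends → Amara and Priya overlap.
Sofia starts after Amara ends — done with Amara.
Mei starts before Yusuf ends → Yusuf and Mei overlap.
Priya starts exactly when Yusuf ends (back-to-back, no overlap) — done with Yusuf.
Priya starts before Mei ends → Mei and Priya overlap.
Sofia starts after Mei ends — done with Mei.
Sofia starts before Priya ends → Priya and Sofia overlap.
Ingrid starts after Priya ends — done with Priya.
Ingrid starts exactly when Sofia ends (back-to-back, no overlap) — done with Sofia.
Omar starts after Ingrid ends — done with Ingrid.
Hannah starts before Omar ends → Omar and Hannah overlap.
Nadia starts after Omar ends.
Nadia starts after Hannah ends.

Amara & Mei, Amara & Priya, Amara & Yusuf, Hannah & Omar, Mei & Priya, Mei & Yusuf, Priya & Sofia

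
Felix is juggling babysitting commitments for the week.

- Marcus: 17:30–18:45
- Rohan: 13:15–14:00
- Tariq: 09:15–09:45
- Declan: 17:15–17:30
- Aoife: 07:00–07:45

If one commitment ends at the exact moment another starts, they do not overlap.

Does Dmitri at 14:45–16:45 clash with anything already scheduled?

No — it doesn't clash with anything

Aoife: ends 07:45 at or before Dmitri starts 14:45 → clear.
Tariq: ends 09:45 at or before Dmitri starts 14:45 → clear.
Rohan: ends 14:00 at or before Dmitri starts 14:45 → clear.
Declan: starts 17:15 at or after Dmitri ends 16:45 → clear.
Marcus: starts 17:30 at or after Dmitri ends 16:45 → clear.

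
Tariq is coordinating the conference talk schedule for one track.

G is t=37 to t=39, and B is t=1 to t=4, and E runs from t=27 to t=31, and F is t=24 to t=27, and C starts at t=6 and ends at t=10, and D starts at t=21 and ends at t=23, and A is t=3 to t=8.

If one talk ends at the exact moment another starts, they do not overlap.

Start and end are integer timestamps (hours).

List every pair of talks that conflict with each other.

Sorted by start: B, A, C, D, F, E, G.
A starts before B ends → B and A overlap.
C starts after B ends, so B has no further overlaps.
C starts before A ends → A and C overlap.
D starts after A ends, so A has no further overlaps.
D starts after C ends, so C has no further overlaps.
F starts after D ends, so D has no further overlaps.
E starts exactly when F ends (back-to-back, no overlap), so F has no further overlaps.
G starts after E ends.

A & B, A & C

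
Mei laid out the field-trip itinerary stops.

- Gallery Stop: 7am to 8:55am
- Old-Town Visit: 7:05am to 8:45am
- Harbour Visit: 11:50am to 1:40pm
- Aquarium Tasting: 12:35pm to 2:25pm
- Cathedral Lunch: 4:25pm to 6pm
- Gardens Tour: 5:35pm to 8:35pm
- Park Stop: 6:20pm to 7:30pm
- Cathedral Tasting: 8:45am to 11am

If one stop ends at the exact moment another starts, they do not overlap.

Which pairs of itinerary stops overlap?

Two intervals overlap when each starts before the other ends.
Sorted by start: Gallery Stop, Old-Town Visit, Cathedral Tasting, Harbour Visit, Aquarium Tasting, Cathedral Lunch, Gardens Tour, Park Stop.
Old-Town Visit starts before Gallery Stop ends → Gallery Stop and Old-Town Visit overlap.
Cathedral Tasting starts before Gallery Stop ends → Gallery Stop and Cathedral Tasting overlap.
Harbour Visit starts after Gallery Stop ends — done with Gallery Stop.
Cathedral Tasting starts exactly when Old-Town Visit ends (back-to-back, no overlap) — done with Old-Town Visit.
Harbour Visit starts after Cathedral Tasting ends — done with Cathedral Tasting.
Aquarium Tasting starts before Harbour Visit ends → Harbour Visit and Aquarium Tasting overlap.
Cathedral Lunch starts after Harbour Visit ends — done with Harbour Visit.
Cathedral Lunch starts after Aquarium Tasting ends — done with Aquarium Tasting.
Gardens Tour starts before Cathedral Lunch ends → Cathedral Lunch and Gardens Tour overlap.
Park Stop starts after Cathedral Lunch ends.
Park Stop starts before Gardens Tour ends → Gardens Tour and Park Stop overlap.

Aquarium Tasting & Harbour Visit, Cathedral Lunch & Gardens Tour, Cathedral Tasting & Gallery Stop, Gallery Stop & Old-Town Visit, Gardens Tour & Park Stop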